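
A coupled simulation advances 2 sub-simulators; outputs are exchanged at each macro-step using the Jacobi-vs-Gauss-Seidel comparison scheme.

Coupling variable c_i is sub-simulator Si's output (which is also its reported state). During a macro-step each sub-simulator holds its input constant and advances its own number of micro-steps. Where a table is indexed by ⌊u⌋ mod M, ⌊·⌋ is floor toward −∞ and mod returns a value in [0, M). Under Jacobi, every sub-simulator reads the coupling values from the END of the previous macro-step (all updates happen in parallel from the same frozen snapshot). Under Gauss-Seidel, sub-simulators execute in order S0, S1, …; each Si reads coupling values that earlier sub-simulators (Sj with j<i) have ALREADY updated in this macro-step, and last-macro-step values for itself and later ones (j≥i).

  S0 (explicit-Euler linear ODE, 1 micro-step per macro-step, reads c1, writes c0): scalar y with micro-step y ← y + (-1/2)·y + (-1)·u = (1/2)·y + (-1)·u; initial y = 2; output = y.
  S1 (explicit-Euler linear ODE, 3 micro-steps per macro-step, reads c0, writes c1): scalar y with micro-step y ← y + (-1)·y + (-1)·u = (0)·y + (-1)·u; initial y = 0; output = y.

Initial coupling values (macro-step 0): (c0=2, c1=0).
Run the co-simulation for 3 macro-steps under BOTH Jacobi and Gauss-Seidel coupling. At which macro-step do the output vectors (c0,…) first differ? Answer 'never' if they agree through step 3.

first divergence at macro-step: 1

[Jacobi] macro 1: S0 reads c1=0 → after 1×micro: 1; S1 reads c0=2 → after 3×micro: -2 ⇒ (c0=1, c1=-2)
[Jacobi] macro 2: S0 reads c1=-2 → after 1×micro: 5/2; S1 reads c0=1 → after 3×micro: -1 ⇒ (c0=5/2, c1=-1)
[Jacobi] macro 3: S0 reads c1=-1 → after 1×micro: 9/4; S1 reads c0=5/2 → after 3×micro: -5/2 ⇒ (c0=9/4, c1=-5/2)
[Gauss-Seidel] macro 1: S0 reads c1=0 → after 1×micro: 1; S1 reads c0=1 → after 3×micro: -1 ⇒ (c0=1, c1=-1)
[Gauss-Seidel] macro 2: S0 reads c1=-1 → after 1×micro: 3/2; S1 reads c0=3/2 → after 3×micro: -3/2 ⇒ (c0=3/2, c1=-3/2)
[Gauss-Seidel] macro 3: S0 reads c1=-3/2 → after 1×micro: 9/4; S1 reads c0=9/4 → after 3×micro: -9/4 ⇒ (c0=9/4, c1=-9/4)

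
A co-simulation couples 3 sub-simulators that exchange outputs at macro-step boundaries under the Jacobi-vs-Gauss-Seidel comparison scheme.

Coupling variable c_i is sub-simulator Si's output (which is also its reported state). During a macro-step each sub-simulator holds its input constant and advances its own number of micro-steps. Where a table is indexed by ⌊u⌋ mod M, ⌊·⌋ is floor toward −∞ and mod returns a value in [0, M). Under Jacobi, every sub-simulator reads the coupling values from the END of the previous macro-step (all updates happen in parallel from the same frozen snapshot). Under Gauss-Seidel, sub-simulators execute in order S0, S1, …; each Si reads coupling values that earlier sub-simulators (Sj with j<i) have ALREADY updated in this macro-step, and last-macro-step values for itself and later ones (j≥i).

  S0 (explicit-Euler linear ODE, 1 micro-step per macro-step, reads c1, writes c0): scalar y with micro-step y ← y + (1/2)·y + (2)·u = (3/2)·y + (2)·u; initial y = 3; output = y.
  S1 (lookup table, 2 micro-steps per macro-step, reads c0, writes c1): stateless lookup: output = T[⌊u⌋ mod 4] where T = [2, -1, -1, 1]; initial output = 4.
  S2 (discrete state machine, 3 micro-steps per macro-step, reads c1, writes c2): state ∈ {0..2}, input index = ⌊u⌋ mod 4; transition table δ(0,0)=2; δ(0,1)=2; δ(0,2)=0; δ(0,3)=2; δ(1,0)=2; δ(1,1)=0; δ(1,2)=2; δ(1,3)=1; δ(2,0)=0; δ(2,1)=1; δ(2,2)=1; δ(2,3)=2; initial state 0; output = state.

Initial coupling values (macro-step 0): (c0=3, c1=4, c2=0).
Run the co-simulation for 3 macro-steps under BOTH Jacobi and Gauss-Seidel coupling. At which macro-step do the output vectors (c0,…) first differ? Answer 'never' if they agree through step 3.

first divergence at macro-step: 1

[Jacobi] macro 1: S0 reads c1=4 → after 1×micro: 25/2; S1 reads c0=3 → after 2×micro: 1; S2 reads c1=4 → after 3×micro: 2 ⇒ (c0=25/2, c1=1, c2=2)
[Jacobi] macro 2: S0 reads c1=1 → after 1×micro: 83/4; S1 reads c0=25/2 → after 2×micro: 2; S2 reads c1=1 → after 3×micro: 2 ⇒ (c0=83/4, c1=2, c2=2)
[Jacobi] macro 3: S0 reads c1=2 → after 1×micro: 281/8; S1 reads c0=83/4 → after 2×micro: 2; S2 reads c1=2 → after 3×micro: 1 ⇒ (c0=281/8, c1=2, c2=1)
[Gauss-Seidel] macro 1: S0 reads c1=4 → after 1×micro: 25/2; S1 reads c0=25/2 → after 2×micro: 2; S2 reads c1=2 → after 3×micro: 0 ⇒ (c0=25/2, c1=2, c2=0)
[Gauss-Seidel] macro 2: S0 reads c1=2 → after 1×micro: 91/4; S1 reads c0=91/4 → after 2×micro: -1; S2 reads c1=-1 → after 3×micro: 2 ⇒ (c0=91/4, c1=-1, c2=2)
[Gauss-Seidel] macro 3: S0 reads c1=-1 → after 1×micro: 257/8; S1 reads c0=257/8 → after 2×micro: 2; S2 reads c1=2 → after 3×micro: 1 ⇒ (c0=257/8, c1=2, c2=1)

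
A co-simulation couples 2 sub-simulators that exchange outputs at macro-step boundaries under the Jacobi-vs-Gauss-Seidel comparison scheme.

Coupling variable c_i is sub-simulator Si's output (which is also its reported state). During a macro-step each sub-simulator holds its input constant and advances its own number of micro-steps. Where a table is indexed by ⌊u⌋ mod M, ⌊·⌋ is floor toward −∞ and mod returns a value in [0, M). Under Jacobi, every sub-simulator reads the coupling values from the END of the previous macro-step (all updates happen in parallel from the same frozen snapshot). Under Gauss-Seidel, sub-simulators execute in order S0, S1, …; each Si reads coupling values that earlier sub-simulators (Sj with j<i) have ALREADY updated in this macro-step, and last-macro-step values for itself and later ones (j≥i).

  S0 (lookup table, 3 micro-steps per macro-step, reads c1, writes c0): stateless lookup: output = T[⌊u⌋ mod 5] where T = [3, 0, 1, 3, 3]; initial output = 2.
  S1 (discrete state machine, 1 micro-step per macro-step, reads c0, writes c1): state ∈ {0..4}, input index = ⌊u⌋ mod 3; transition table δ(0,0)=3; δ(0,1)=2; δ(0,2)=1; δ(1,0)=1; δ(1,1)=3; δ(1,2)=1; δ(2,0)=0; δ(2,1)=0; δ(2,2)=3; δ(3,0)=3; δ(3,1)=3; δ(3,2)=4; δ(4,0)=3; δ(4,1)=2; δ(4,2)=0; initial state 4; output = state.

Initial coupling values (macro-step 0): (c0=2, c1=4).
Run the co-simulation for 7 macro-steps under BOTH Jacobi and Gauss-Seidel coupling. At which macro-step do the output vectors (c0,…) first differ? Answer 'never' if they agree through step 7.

first divergence at macro-step: 1

[Jacobi] macro 1: S0 reads c1=4 → after 3×micro: 3; S1 reads c0=2 → after 1×micro: 0 ⇒ (c0=3, c1=0)
[Jacobi] macro 2: S0 reads c1=0 → after 3×micro: 3; S1 reads c0=3 → after 1×micro: 3 ⇒ (c0=3, c1=3)
[Jacobi] macro 3: S0 reads c1=3 → after 3×micro: 3; S1 reads c0=3 → after 1×micro: 3 ⇒ (c0=3, c1=3)
[Jacobi] macro 4: S0 reads c1=3 → after 3×micro: 3; S1 reads c0=3 → after 1×micro: 3 ⇒ (c0=3, c1=3)
[Jacobi] macro 5: S0 reads c1=3 → after 3×micro: 3; S1 reads c0=3 → after 1×micro: 3 ⇒ (c0=3, c1=3)
[Jacobi] macro 6: S0 reads c1=3 → after 3×micro: 3; S1 reads c0=3 → after 1×micro: 3 ⇒ (c0=3, c1=3)
[Jacobi] macro 7: S0 reads c1=3 → after 3×micro: 3; S1 reads c0=3 → after 1×micro: 3 ⇒ (c0=3, c1=3)
[Gauss-Seidel] macro 1: S0 reads c1=4 → after 3×micro: 3; S1 reads c0=3 → after 1×micro: 3 ⇒ (c0=3, c1=3)
[Gauss-Seidel] macro 2: S0 reads c1=3 → after 3×micro: 3; S1 reads c0=3 → after 1×micro: 3 ⇒ (c0=3, c1=3)
[Gauss-Seidel] macro 3: S0 reads c1=3 → after 3×micro: 3; S1 reads c0=3 → after 1×micro: 3 ⇒ (c0=3, c1=3)
[Gauss-Seidel] macro 4: S0 reads c1=3 → after 3×micro: 3; S1 reads c0=3 → after 1×micro: 3 ⇒ (c0=3, c1=3)
[Gauss-Seidel] macro 5: S0 reads c1=3 → after 3×micro: 3; S1 reads c0=3 → after 1×micro: 3 ⇒ (c0=3, c1=3)
[Gauss-Seidel] macro 6: S0 reads c1=3 → after 3×micro: 3; S1 reads c0=3 → after 1×micro: 3 ⇒ (c0=3, c1=3)
[Gauss-Seidel] macro 7: S0 reads c1=3 → after 3×micro: 3; S1 reads c0=3 → after 1×micro: 3 ⇒ (c0=3, c1=3)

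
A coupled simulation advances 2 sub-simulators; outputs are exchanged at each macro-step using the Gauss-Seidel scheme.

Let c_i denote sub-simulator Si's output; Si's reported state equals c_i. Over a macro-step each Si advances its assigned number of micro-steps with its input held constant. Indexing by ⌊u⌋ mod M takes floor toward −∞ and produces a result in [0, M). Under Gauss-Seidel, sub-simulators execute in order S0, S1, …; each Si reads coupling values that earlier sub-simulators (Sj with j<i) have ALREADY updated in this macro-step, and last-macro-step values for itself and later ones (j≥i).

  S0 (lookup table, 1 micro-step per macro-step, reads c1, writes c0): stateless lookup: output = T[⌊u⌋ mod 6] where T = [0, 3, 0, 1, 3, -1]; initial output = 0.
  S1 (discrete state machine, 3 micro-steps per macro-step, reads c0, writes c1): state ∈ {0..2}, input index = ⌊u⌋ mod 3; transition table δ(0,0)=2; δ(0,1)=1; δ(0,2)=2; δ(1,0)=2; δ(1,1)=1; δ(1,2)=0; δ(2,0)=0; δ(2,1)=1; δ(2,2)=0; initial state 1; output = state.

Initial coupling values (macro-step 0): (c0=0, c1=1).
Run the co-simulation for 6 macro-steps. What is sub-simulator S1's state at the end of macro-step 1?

macro 1: S0 reads c1=1 → after 1×micro: 3; S1 reads c0=3 → after 3×micro: 2 ⇒ (c0=3, c1=2)
macro 2: S0 reads c1=2 → after 1×micro: 0; S1 reads c0=0 → after 3×micro: 0 ⇒ (c0=0, c1=0)
macro 3: S0 reads c1=0 → after 1×micro: 0; S1 reads c0=0 → after 3×micro: 2 ⇒ (c0=0, c1=2)
macro 4: S0 reads c1=2 → after 1×micro: 0; S1 reads c0=0 → after 3×micro: 0 ⇒ (c0=0, c1=0)
macro 5: S0 reads c1=0 → after 1×micro: 0; S1 reads c0=0 → after 3×micro: 2 ⇒ (c0=0, c1=2)
macro 6: S0 reads c1=2 → after 1×micro: 0; S1 reads c0=0 → after 3×micro: 0 ⇒ (c0=0, c1=0)

S1 state at macro-step 1 = 2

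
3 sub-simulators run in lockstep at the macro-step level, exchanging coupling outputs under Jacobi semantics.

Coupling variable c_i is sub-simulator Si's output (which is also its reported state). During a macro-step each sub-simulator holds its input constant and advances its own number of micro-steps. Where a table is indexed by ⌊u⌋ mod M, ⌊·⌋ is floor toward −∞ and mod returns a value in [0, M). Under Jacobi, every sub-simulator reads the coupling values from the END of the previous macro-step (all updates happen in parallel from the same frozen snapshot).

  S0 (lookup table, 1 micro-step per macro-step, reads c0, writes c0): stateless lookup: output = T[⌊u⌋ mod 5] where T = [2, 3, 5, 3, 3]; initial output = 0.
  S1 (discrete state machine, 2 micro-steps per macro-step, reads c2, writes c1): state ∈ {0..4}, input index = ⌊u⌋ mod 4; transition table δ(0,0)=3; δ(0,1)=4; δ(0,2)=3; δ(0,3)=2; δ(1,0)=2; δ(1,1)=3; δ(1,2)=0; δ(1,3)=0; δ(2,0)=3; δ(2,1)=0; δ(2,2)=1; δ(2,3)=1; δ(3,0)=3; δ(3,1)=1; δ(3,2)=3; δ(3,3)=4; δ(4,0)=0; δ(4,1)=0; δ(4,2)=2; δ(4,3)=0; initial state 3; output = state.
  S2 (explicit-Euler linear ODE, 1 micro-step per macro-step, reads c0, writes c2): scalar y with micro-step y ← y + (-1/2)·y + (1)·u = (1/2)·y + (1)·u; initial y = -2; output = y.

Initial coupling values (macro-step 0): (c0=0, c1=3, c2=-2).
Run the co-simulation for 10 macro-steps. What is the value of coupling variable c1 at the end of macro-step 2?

c1 at macro-step 2 = 0

macro 1: S0 reads c0=0 → after 1×micro: 2; S1 reads c2=-2 → after 2×micro: 3; S2 reads c0=0 → after 1×micro: -1 ⇒ (c0=2, c1=3, c2=-1)
macro 2: S0 reads c0=2 → after 1×micro: 5; S1 reads c2=-1 → after 2×micro: 0; S2 reads c0=2 → after 1×micro: 3/2 ⇒ (c0=5, c1=0, c2=3/2)
macro 3: S0 reads c0=5 → after 1×micro: 2; S1 reads c2=3/2 → after 2×micro: 0; S2 reads c0=5 → after 1×micro: 23/4 ⇒ (c0=2, c1=0, c2=23/4)
macro 4: S0 reads c0=2 → after 1×micro: 5; S1 reads c2=23/4 → after 2×micro: 0; S2 reads c0=2 → after 1×micro: 39/8 ⇒ (c0=5, c1=0, c2=39/8)
macro 5: S0 reads c0=5 → after 1×micro: 2; S1 reads c2=39/8 → after 2×micro: 3; S2 reads c0=5 → after 1×micro: 119/16 ⇒ (c0=2, c1=3, c2=119/16)
macro 6: S0 reads c0=2 → after 1×micro: 5; S1 reads c2=119/16 → after 2×micro: 0; S2 reads c0=2 → after 1×micro: 183/32 ⇒ (c0=5, c1=0, c2=183/32)
macro 7: S0 reads c0=5 → after 1×micro: 2; S1 reads c2=183/32 → after 2×micro: 0; S2 reads c0=5 → after 1×micro: 503/64 ⇒ (c0=2, c1=0, c2=503/64)
macro 8: S0 reads c0=2 → after 1×micro: 5; S1 reads c2=503/64 → after 2×micro: 1; S2 reads c0=2 → after 1×micro: 759/128 ⇒ (c0=5, c1=1, c2=759/128)
macro 9: S0 reads c0=5 → after 1×micro: 2; S1 reads c2=759/128 → after 2×micro: 1; S2 reads c0=5 → after 1×micro: 2039/256 ⇒ (c0=2, c1=1, c2=2039/256)
macro 10: S0 reads c0=2 → after 1×micro: 5; S1 reads c2=2039/256 → after 2×micro: 2; S2 reads c0=2 → after 1×micro: 3063/512 ⇒ (c0=5, c1=2, c2=3063/512)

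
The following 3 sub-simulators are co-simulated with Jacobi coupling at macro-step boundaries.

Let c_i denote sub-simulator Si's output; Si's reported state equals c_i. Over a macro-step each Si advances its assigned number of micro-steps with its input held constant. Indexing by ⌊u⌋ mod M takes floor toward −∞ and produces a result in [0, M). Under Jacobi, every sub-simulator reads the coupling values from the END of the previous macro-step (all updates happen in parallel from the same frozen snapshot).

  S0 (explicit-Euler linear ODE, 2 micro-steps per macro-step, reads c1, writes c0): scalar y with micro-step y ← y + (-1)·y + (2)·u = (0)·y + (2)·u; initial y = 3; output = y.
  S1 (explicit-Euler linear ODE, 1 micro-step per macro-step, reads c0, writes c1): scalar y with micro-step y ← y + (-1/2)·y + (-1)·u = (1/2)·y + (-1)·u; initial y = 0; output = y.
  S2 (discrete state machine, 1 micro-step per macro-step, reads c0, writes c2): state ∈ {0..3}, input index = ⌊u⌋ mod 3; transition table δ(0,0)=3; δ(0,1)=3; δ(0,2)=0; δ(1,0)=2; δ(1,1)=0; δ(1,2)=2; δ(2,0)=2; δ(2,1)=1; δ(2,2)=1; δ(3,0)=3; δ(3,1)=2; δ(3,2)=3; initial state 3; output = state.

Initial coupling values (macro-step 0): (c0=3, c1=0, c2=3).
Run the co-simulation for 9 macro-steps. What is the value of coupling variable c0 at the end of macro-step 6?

c0 at macro-step 6 = -123/8

macro 1: S0 reads c1=0 → after 2×micro: 0; S1 reads c0=3 → after 1×micro: -3; S2 reads c0=3 → after 1×micro: 3 ⇒ (c0=0, c1=-3, c2=3)
macro 2: S0 reads c1=-3 → after 2×micro: -6; S1 reads c0=0 → after 1×micro: -3/2; S2 reads c0=0 → after 1×micro: 3 ⇒ (c0=-6, c1=-3/2, c2=3)
macro 3: S0 reads c1=-3/2 → after 2×micro: -3; S1 reads c0=-6 → after 1×micro: 21/4; S2 reads c0=-6 → after 1×micro: 3 ⇒ (c0=-3, c1=21/4, c2=3)
macro 4: S0 reads c1=21/4 → after 2×micro: 21/2; S1 reads c0=-3 → after 1×micro: 45/8; S2 reads c0=-3 → after 1×micro: 3 ⇒ (c0=21/2, c1=45/8, c2=3)
macro 5: S0 reads c1=45/8 → after 2×micro: 45/4; S1 reads c0=21/2 → after 1×micro: -123/16; S2 reads c0=21/2 → after 1×micro: 2 ⇒ (c0=45/4, c1=-123/16, c2=2)
macro 6: S0 reads c1=-123/16 → after 2×micro: -123/8; S1 reads c0=45/4 → after 1×micro: -483/32; S2 reads c0=45/4 → after 1×micro: 1 ⇒ (c0=-123/8, c1=-483/32, c2=1)
macro 7: S0 reads c1=-483/32 → after 2×micro: -483/16; S1 reads c0=-123/8 → after 1×micro: 501/64; S2 reads c0=-123/8 → after 1×micro: 2 ⇒ (c0=-483/16, c1=501/64, c2=2)
macro 8: S0 reads c1=501/64 → after 2×micro: 501/32; S1 reads c0=-483/16 → after 1×micro: 4365/128; S2 reads c0=-483/16 → after 1×micro: 1 ⇒ (c0=501/32, c1=4365/128, c2=1)
macro 9: S0 reads c1=4365/128 → after 2×micro: 4365/64; S1 reads c0=501/32 → after 1×micro: 357/256; S2 reads c0=501/32 → after 1×micro: 2 ⇒ (c0=4365/64, c1=357/256, c2=2)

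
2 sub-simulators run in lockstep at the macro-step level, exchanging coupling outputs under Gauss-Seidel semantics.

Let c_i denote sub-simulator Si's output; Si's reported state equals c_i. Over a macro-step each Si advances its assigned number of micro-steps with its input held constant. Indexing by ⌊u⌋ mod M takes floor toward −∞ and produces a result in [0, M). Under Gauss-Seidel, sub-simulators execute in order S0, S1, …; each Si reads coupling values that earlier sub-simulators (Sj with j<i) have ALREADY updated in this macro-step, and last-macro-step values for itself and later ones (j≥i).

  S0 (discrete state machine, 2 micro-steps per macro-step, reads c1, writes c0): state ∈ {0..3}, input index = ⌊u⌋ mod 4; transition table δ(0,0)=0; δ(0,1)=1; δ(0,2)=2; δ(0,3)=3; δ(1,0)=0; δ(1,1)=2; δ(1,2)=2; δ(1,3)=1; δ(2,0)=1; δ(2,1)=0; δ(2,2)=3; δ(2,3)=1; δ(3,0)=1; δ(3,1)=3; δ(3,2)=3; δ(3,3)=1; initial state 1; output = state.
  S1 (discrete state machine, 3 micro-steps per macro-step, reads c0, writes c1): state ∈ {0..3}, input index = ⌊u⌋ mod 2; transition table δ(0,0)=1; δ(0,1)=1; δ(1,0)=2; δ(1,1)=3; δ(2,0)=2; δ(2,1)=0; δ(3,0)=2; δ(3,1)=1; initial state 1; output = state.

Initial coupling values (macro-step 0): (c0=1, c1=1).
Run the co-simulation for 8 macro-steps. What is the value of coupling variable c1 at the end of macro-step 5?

macro 1: S0 reads c1=1 → after 2×micro: 0; S1 reads c0=0 → after 3×micro: 2 ⇒ (c0=0, c1=2)
macro 2: S0 reads c1=2 → after 2×micro: 3; S1 reads c0=3 → after 3×micro: 3 ⇒ (c0=3, c1=3)
macro 3: S0 reads c1=3 → after 2×micro: 1; S1 reads c0=1 → after 3×micro: 1 ⇒ (c0=1, c1=1)
macro 4: S0 reads c1=1 → after 2×micro: 0; S1 reads c0=0 → after 3×micro: 2 ⇒ (c0=0, c1=2)
macro 5: S0 reads c1=2 → after 2×micro: 3; S1 reads c0=3 → after 3×micro: 3 ⇒ (c0=3, c1=3)
macro 6: S0 reads c1=3 → after 2×micro: 1; S1 reads c0=1 → after 3×micro: 1 ⇒ (c0=1, c1=1)
macro 7: S0 reads c1=1 → after 2×micro: 0; S1 reads c0=0 → after 3×micro: 2 ⇒ (c0=0, c1=2)
macro 8: S0 reads c1=2 → after 2×micro: 3; S1 reads c0=3 → after 3×micro: 3 ⇒ (c0=3, c1=3)

c1 at macro-step 5 = 3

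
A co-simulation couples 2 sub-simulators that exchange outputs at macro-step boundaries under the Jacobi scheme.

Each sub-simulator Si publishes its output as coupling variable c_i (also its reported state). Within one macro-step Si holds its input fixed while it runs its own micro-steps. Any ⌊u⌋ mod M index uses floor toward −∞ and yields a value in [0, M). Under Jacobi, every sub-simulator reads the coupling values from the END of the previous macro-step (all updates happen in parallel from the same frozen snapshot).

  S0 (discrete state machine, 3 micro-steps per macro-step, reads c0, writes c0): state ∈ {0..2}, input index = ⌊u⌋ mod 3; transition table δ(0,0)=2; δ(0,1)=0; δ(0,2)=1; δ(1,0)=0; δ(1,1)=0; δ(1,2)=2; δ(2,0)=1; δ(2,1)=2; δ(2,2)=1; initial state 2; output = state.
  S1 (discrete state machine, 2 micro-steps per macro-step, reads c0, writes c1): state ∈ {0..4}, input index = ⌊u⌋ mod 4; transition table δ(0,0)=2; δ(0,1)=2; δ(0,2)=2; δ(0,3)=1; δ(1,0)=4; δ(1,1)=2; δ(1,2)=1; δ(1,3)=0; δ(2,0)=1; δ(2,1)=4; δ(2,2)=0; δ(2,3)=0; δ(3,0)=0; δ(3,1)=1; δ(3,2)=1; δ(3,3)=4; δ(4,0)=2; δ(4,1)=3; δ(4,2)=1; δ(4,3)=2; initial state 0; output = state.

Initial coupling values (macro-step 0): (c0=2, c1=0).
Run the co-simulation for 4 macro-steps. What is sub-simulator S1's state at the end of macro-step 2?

macro 1: S0 reads c0=2 → after 3×micro: 1; S1 reads c0=2 → after 2×micro: 0 ⇒ (c0=1, c1=0)
macro 2: S0 reads c0=1 → after 3×micro: 0; S1 reads c0=1 → after 2×micro: 4 ⇒ (c0=0, c1=4)
macro 3: S0 reads c0=0 → after 3×micro: 0; S1 reads c0=0 → after 2×micro: 1 ⇒ (c0=0, c1=1)
macro 4: S0 reads c0=0 → after 3×micro: 0; S1 reads c0=0 → after 2×micro: 2 ⇒ (c0=0, c1=2)

S1 state at macro-step 2 = 4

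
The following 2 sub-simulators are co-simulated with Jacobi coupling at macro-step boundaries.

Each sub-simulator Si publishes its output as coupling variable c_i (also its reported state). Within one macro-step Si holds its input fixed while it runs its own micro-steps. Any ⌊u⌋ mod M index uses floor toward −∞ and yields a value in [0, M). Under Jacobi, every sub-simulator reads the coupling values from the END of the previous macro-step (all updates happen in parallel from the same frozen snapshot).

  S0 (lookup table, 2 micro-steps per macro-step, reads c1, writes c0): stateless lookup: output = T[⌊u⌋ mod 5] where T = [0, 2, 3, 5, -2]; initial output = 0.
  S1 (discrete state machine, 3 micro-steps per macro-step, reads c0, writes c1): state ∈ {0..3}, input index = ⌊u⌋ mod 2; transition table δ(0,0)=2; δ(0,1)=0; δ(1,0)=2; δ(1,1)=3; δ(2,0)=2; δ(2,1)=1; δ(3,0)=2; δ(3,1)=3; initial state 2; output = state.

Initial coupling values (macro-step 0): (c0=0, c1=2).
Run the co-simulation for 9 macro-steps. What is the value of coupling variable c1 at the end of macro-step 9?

c1 at macro-step 9 = 3

macro 1: S0 reads c1=2 → after 2×micro: 3; S1 reads c0=0 → after 3×micro: 2 ⇒ (c0=3, c1=2)
macro 2: S0 reads c1=2 → after 2×micro: 3; S1 reads c0=3 → after 3×micro: 3 ⇒ (c0=3, c1=3)
macro 3: S0 reads c1=3 → after 2×micro: 5; S1 reads c0=3 → after 3×micro: 3 ⇒ (c0=5, c1=3)
macro 4: S0 reads c1=3 → after 2×micro: 5; S1 reads c0=5 → after 3×micro: 3 ⇒ (c0=5, c1=3)
macro 5: S0 reads c1=3 → after 2×micro: 5; S1 reads c0=5 → after 3×micro: 3 ⇒ (c0=5, c1=3)
macro 6: S0 reads c1=3 → after 2×micro: 5; S1 reads c0=5 → after 3×micro: 3 ⇒ (c0=5, c1=3)
macro 7: S0 reads c1=3 → after 2×micro: 5; S1 reads c0=5 → after 3×micro: 3 ⇒ (c0=5, c1=3)
macro 8: S0 reads c1=3 → after 2×micro: 5; S1 reads c0=5 → after 3×micro: 3 ⇒ (c0=5, c1=3)
macro 9: S0 reads c1=3 → after 2×micro: 5; S1 reads c0=5 → after 3×micro: 3 ⇒ (c0=5, c1=3)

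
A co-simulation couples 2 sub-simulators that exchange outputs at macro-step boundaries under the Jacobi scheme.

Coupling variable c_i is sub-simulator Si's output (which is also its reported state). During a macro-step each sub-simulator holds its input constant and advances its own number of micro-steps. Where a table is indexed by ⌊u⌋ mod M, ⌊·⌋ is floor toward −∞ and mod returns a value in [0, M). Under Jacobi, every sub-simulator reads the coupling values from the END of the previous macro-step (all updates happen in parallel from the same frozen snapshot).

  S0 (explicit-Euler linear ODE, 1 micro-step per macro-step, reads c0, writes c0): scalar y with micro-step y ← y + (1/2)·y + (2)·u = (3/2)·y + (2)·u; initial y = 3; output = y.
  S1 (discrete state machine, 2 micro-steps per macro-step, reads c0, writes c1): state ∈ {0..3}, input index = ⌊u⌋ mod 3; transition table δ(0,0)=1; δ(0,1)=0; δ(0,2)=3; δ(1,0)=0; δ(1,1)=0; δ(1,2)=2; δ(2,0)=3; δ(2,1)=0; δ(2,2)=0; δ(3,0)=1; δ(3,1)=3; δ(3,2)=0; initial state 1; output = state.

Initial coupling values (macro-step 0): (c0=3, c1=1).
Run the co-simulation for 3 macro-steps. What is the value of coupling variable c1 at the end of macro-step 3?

macro 1: S0 reads c0=3 → after 1×micro: 21/2; S1 reads c0=3 → after 2×micro: 1 ⇒ (c0=21/2, c1=1)
macro 2: S0 reads c0=21/2 → after 1×micro: 147/4; S1 reads c0=21/2 → after 2×micro: 0 ⇒ (c0=147/4, c1=0)
macro 3: S0 reads c0=147/4 → after 1×micro: 1029/8; S1 reads c0=147/4 → after 2×micro: 0 ⇒ (c0=1029/8, c1=0)

c1 at macro-step 3 = 0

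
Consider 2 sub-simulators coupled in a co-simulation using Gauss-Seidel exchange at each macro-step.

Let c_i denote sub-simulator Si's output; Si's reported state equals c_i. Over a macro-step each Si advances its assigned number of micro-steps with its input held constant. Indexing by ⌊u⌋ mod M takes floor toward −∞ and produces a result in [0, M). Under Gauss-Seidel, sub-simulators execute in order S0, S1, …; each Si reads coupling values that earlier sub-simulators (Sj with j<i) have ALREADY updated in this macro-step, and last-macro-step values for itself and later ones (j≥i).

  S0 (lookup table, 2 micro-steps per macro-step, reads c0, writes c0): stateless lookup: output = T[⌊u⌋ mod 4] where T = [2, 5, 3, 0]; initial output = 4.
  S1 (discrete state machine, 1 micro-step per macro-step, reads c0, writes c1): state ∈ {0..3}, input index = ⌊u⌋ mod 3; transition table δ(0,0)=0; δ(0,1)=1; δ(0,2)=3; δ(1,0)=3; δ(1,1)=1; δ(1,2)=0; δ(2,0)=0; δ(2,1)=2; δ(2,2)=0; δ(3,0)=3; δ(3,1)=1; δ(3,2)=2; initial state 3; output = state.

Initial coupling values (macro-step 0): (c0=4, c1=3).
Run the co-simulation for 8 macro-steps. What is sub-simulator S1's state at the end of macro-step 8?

S1 state at macro-step 8 = 0

macro 1: S0 reads c0=4 → after 2×micro: 2; S1 reads c0=2 → after 1×micro: 2 ⇒ (c0=2, c1=2)
macro 2: S0 reads c0=2 → after 2×micro: 3; S1 reads c0=3 → after 1×micro: 0 ⇒ (c0=3, c1=0)
macro 3: S0 reads c0=3 → after 2×micro: 0; S1 reads c0=0 → after 1×micro: 0 ⇒ (c0=0, c1=0)
macro 4: S0 reads c0=0 → after 2×micro: 2; S1 reads c0=2 → after 1×micro: 3 ⇒ (c0=2, c1=3)
macro 5: S0 reads c0=2 → after 2×micro: 3; S1 reads c0=3 → after 1×micro: 3 ⇒ (c0=3, c1=3)
macro 6: S0 reads c0=3 → after 2×micro: 0; S1 reads c0=0 → after 1×micro: 3 ⇒ (c0=0, c1=3)
macro 7: S0 reads c0=0 → after 2×micro: 2; S1 reads c0=2 → after 1×micro: 2 ⇒ (c0=2, c1=2)
macro 8: S0 reads c0=2 → after 2×micro: 3; S1 reads c0=3 → after 1×micro: 0 ⇒ (c0=3, c1=0)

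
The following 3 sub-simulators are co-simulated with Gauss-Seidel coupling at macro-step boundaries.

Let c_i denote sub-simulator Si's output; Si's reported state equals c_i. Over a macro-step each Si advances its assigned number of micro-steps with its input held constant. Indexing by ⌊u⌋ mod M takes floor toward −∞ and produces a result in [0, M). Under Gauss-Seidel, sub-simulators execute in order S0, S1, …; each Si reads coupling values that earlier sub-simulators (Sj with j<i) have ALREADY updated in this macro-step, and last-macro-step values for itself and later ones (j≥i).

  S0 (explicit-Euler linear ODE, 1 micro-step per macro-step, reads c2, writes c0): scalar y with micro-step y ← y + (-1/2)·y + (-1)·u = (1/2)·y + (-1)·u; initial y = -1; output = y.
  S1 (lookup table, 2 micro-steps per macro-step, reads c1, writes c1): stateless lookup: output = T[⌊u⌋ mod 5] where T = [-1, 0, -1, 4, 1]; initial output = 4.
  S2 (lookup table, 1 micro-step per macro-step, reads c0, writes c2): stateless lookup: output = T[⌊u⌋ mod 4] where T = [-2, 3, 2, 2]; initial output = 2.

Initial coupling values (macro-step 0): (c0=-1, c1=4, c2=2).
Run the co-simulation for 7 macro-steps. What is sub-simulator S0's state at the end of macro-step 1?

macro 1: S0 reads c2=2 → after 1×micro: -5/2; S1 reads c1=4 → after 2×micro: 1; S2 reads c0=-5/2 → after 1×micro: 3 ⇒ (c0=-5/2, c1=1, c2=3)
macro 2: S0 reads c2=3 → after 1×micro: -17/4; S1 reads c1=1 → after 2×micro: 0; S2 reads c0=-17/4 → after 1×micro: 2 ⇒ (c0=-17/4, c1=0, c2=2)
macro 3: S0 reads c2=2 → after 1×micro: -33/8; S1 reads c1=0 → after 2×micro: -1; S2 reads c0=-33/8 → after 1×micro: 2 ⇒ (c0=-33/8, c1=-1, c2=2)
macro 4: S0 reads c2=2 → after 1×micro: -65/16; S1 reads c1=-1 → after 2×micro: 1; S2 reads c0=-65/16 → after 1×micro: 2 ⇒ (c0=-65/16, c1=1, c2=2)
macro 5: S0 reads c2=2 → after 1×micro: -129/32; S1 reads c1=1 → after 2×micro: 0; S2 reads c0=-129/32 → after 1×micro: 2 ⇒ (c0=-129/32, c1=0, c2=2)
macro 6: S0 reads c2=2 → after 1×micro: -257/64; S1 reads c1=0 → after 2×micro: -1; S2 reads c0=-257/64 → after 1×micro: 2 ⇒ (c0=-257/64, c1=-1, c2=2)
macro 7: S0 reads c2=2 → after 1×micro: -513/128; S1 reads c1=-1 → after 2×micro: 1; S2 reads c0=-513/128 → after 1×micro: 2 ⇒ (c0=-513/128, c1=1, c2=2)

S0 state at macro-step 1 = -5/2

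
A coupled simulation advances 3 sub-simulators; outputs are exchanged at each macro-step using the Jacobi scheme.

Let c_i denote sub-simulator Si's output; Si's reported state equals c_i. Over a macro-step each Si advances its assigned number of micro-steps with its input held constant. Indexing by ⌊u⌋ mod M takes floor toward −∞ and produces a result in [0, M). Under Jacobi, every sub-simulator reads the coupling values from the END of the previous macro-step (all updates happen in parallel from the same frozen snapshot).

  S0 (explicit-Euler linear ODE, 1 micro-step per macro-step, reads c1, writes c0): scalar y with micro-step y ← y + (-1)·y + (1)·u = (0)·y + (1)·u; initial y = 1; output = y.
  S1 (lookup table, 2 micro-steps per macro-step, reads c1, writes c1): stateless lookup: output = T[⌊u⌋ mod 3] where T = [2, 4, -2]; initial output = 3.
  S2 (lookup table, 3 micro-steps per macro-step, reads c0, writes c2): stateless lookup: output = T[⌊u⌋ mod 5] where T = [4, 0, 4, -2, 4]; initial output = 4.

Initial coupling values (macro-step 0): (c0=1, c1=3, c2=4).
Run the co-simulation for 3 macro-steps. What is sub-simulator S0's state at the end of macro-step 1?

S0 state at macro-step 1 = 3

macro 1: S0 reads c1=3 → after 1×micro: 3; S1 reads c1=3 → after 2×micro: 2; S2 reads c0=1 → after 3×micro: 0 ⇒ (c0=3, c1=2, c2=0)
macro 2: S0 reads c1=2 → after 1×micro: 2; S1 reads c1=2 → after 2×micro: -2; S2 reads c0=3 → after 3×micro: -2 ⇒ (c0=2, c1=-2, c2=-2)
macro 3: S0 reads c1=-2 → after 1×micro: -2; S1 reads c1=-2 → after 2×micro: 4; S2 reads c0=2 → after 3×micro: 4 ⇒ (c0=-2, c1=4, c2=4)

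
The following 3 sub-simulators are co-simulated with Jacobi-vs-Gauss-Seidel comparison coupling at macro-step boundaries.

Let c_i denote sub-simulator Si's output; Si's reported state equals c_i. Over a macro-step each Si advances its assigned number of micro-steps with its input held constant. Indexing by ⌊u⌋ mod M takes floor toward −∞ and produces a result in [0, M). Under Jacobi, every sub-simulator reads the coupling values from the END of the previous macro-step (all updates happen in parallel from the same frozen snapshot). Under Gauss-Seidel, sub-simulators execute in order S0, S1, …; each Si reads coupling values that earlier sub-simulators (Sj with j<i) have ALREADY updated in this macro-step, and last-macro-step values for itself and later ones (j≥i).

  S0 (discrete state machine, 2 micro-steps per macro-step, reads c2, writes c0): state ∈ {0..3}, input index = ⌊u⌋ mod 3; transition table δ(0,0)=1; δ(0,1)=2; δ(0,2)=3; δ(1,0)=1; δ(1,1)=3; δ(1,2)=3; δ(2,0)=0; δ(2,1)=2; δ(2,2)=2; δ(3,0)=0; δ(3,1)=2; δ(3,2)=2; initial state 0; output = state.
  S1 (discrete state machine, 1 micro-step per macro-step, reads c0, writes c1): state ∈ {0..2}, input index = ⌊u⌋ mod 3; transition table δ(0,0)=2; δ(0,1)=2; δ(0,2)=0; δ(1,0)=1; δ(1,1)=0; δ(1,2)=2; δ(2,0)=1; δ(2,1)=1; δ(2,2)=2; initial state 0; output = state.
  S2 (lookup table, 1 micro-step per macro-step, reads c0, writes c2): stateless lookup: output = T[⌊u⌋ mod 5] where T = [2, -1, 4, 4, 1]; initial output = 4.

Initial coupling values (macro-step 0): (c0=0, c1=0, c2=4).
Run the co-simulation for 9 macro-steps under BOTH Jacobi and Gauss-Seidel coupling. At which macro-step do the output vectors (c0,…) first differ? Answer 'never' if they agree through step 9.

[Jacobi] macro 1: S0 reads c2=4 → after 2×micro: 2; S1 reads c0=0 → after 1×micro: 2; S2 reads c0=0 → after 1×micro: 2 ⇒ (c0=2, c1=2, c2=2)
[Jacobi] macro 2: S0 reads c2=2 → after 2×micro: 2; S1 reads c0=2 → after 1×micro: 2; S2 reads c0=2 → after 1×micro: 4 ⇒ (c0=2, c1=2, c2=4)
[Jacobi] macro 3: S0 reads c2=4 → after 2×micro: 2; S1 reads c0=2 → after 1×micro: 2; S2 reads c0=2 → after 1×micro: 4 ⇒ (c0=2, c1=2, c2=4)
[Jacobi] macro 4: S0 reads c2=4 → after 2×micro: 2; S1 reads c0=2 → after 1×micro: 2; S2 reads c0=2 → after 1×micro: 4 ⇒ (c0=2, c1=2, c2=4)
[Jacobi] macro 5: S0 reads c2=4 → after 2×micro: 2; S1 reads c0=2 → after 1×micro: 2; S2 reads c0=2 → after 1×micro: 4 ⇒ (c0=2, c1=2, c2=4)
[Jacobi] macro 6: S0 reads c2=4 → after 2×micro: 2; S1 reads c0=2 → after 1×micro: 2; S2 reads c0=2 → after 1×micro: 4 ⇒ (c0=2, c1=2, c2=4)
[Jacobi] macro 7: S0 reads c2=4 → after 2×micro: 2; S1 reads c0=2 → after 1×micro: 2; S2 reads c0=2 → after 1×micro: 4 ⇒ (c0=2, c1=2, c2=4)
[Jacobi] macro 8: S0 reads c2=4 → after 2×micro: 2; S1 reads c0=2 → after 1×micro: 2; S2 reads c0=2 → after 1×micro: 4 ⇒ (c0=2, c1=2, c2=4)
[Jacobi] macro 9: S0 reads c2=4 → after 2×micro: 2; S1 reads c0=2 → after 1×micro: 2; S2 reads c0=2 → after 1×micro: 4 ⇒ (c0=2, c1=2, c2=4)
[Gauss-Seidel] macro 1: S0 reads c2=4 → after 2×micro: 2; S1 reads c0=2 → after 1×micro: 0; S2 reads c0=2 → after 1×micro: 4 ⇒ (c0=2, c1=0, c2=4)
[Gauss-Seidel] macro 2: S0 reads c2=4 → after 2×micro: 2; S1 reads c0=2 → after 1×micro: 0; S2 reads c0=2 → after 1×micro: 4 ⇒ (c0=2, c1=0, c2=4)
[Gauss-Seidel] macro 3: S0 reads c2=4 → after 2×micro: 2; S1 reads c0=2 → after 1×micro: 0; S2 reads c0=2 → after 1×micro: 4 ⇒ (c0=2, c1=0, c2=4)
[Gauss-Seidel] macro 4: S0 reads c2=4 → after 2×micro: 2; S1 reads c0=2 → after 1×micro: 0; S2 reads c0=2 → after 1×micro: 4 ⇒ (c0=2, c1=0, c2=4)
[Gauss-Seidel] macro 5: S0 reads c2=4 → after 2×micro: 2; S1 reads c0=2 → after 1×micro: 0; S2 reads c0=2 → after 1×micro: 4 ⇒ (c0=2, c1=0, c2=4)
[Gauss-Seidel] macro 6: S0 reads c2=4 → after 2×micro: 2; S1 reads c0=2 → after 1×micro: 0; S2 reads c0=2 → after 1×micro: 4 ⇒ (c0=2, c1=0, c2=4)
[Gauss-Seidel] macro 7: S0 reads c2=4 → after 2×micro: 2; S1 reads c0=2 → after 1×micro: 0; S2 reads c0=2 → after 1×micro: 4 ⇒ (c0=2, c1=0, c2=4)
[Gauss-Seidel] macro 8: S0 reads c2=4 → after 2×micro: 2; S1 reads c0=2 → after 1×micro: 0; S2 reads c0=2 → after 1×micro: 4 ⇒ (c0=2, c1=0, c2=4)
[Gauss-Seidel] macro 9: S0 reads c2=4 → after 2×micro: 2; S1 reads c0=2 → after 1×micro: 0; S2 reads c0=2 → after 1×micro: 4 ⇒ (c0=2, c1=0, c2=4)

first divergence at macro-step: 1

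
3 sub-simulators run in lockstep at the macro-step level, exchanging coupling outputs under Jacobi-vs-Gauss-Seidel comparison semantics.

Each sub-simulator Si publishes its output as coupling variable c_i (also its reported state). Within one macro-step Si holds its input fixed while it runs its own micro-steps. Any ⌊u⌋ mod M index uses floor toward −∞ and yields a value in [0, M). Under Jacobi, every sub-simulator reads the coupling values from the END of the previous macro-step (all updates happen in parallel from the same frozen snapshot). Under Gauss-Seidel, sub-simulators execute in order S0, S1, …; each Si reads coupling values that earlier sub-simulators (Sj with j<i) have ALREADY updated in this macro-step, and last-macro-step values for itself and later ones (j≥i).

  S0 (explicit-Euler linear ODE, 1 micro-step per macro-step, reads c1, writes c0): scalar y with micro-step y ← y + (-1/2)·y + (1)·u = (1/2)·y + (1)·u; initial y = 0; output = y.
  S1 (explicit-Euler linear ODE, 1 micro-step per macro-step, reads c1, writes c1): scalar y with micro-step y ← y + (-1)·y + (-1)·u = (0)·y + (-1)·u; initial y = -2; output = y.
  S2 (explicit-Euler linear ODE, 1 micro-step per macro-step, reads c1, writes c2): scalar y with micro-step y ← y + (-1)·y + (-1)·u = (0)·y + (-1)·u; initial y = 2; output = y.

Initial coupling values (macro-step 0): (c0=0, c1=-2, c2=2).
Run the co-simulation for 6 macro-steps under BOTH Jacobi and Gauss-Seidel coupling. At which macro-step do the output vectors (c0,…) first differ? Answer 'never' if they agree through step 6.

first divergence at macro-step: 1

[Jacobi] macro 1: S0 reads c1=-2 → after 1×micro: -2; S1 reads c1=-2 → after 1×micro: 2; S2 reads c1=-2 → after 1×micro: 2 ⇒ (c0=-2, c1=2, c2=2)
[Jacobi] macro 2: S0 reads c1=2 → after 1×micro: 1; S1 reads c1=2 → after 1×micro: -2; S2 reads c1=2 → after 1×micro: -2 ⇒ (c0=1, c1=-2, c2=-2)
[Jacobi] macro 3: S0 reads c1=-2 → after 1×micro: -3/2; S1 reads c1=-2 → after 1×micro: 2; S2 reads c1=-2 → after 1×micro: 2 ⇒ (c0=-3/2, c1=2, c2=2)
[Jacobi] macro 4: S0 reads c1=2 → after 1×micro: 5/4; S1 reads c1=2 → after 1×micro: -2; S2 reads c1=2 → after 1×micro: -2 ⇒ (c0=5/4, c1=-2, c2=-2)
[Jacobi] macro 5: S0 reads c1=-2 → after 1×micro: -11/8; S1 reads c1=-2 → after 1×micro: 2; S2 reads c1=-2 → after 1×micro: 2 ⇒ (c0=-11/8, c1=2, c2=2)
[Jacobi] macro 6: S0 reads c1=2 → after 1×micro: 21/16; S1 reads c1=2 → after 1×micro: -2; S2 reads c1=2 → after 1×micro: -2 ⇒ (c0=21/16, c1=-2, c2=-2)
[Gauss-Seidel] macro 1: S0 reads c1=-2 → after 1×micro: -2; S1 reads c1=-2 → after 1×micro: 2; S2 reads c1=2 → after 1×micro: -2 ⇒ (c0=-2, c1=2, c2=-2)
[Gauss-Seidel] macro 2: S0 reads c1=2 → after 1×micro: 1; S1 reads c1=2 → after 1×micro: -2; S2 reads c1=-2 → after 1×micro: 2 ⇒ (c0=1, c1=-2, c2=2)
[Gauss-Seidel] macro 3: S0 reads c1=-2 → after 1×micro: -3/2; S1 reads c1=-2 → after 1×micro: 2; S2 reads c1=2 → after 1×micro: -2 ⇒ (c0=-3/2, c1=2, c2=-2)
[Gauss-Seidel] macro 4: S0 reads c1=2 → after 1×micro: 5/4; S1 reads c1=2 → after 1×micro: -2; S2 reads c1=-2 → after 1×micro: 2 ⇒ (c0=5/4, c1=-2, c2=2)
[Gauss-Seidel] macro 5: S0 reads c1=-2 → after 1×micro: -11/8; S1 reads c1=-2 → after 1×micro: 2; S2 reads c1=2 → after 1×micro: -2 ⇒ (c0=-11/8, c1=2, c2=-2)
[Gauss-Seidel] macro 6: S0 reads c1=2 → after 1×micro: 21/16; S1 reads c1=2 → after 1×micro: -2; S2 reads c1=-2 → after 1×micro: 2 ⇒ (c0=21/16, c1=-2, c2=2)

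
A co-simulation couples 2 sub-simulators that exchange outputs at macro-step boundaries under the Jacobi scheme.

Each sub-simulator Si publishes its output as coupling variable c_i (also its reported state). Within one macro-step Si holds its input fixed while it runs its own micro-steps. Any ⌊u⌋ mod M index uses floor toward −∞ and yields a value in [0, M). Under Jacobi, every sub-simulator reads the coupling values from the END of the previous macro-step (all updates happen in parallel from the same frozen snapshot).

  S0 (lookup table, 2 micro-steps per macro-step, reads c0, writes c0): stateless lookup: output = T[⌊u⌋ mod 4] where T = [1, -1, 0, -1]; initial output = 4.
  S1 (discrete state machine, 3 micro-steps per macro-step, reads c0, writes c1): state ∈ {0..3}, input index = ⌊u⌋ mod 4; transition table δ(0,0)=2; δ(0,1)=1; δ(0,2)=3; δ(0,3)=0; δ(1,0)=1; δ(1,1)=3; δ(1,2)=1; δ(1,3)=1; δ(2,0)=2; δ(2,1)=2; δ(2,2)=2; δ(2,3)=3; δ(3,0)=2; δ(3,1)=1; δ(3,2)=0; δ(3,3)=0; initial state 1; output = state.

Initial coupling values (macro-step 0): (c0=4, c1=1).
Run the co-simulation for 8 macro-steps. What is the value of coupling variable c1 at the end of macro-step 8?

c1 at macro-step 8 = 0

macro 1: S0 reads c0=4 → after 2×micro: 1; S1 reads c0=4 → after 3×micro: 1 ⇒ (c0=1, c1=1)
macro 2: S0 reads c0=1 → after 2×micro: -1; S1 reads c0=1 → after 3×micro: 3 ⇒ (c0=-1, c1=3)
macro 3: S0 reads c0=-1 → after 2×micro: -1; S1 reads c0=-1 → after 3×micro: 0 ⇒ (c0=-1, c1=0)
macro 4: S0 reads c0=-1 → after 2×micro: -1; S1 reads c0=-1 → after 3×micro: 0 ⇒ (c0=-1, c1=0)
macro 5: S0 reads c0=-1 → after 2×micro: -1; S1 reads c0=-1 → after 3×micro: 0 ⇒ (c0=-1, c1=0)
macro 6: S0 reads c0=-1 → after 2×micro: -1; S1 reads c0=-1 → after 3×micro: 0 ⇒ (c0=-1, c1=0)
macro 7: S0 reads c0=-1 → after 2×micro: -1; S1 reads c0=-1 → after 3×micro: 0 ⇒ (c0=-1, c1=0)
macro 8: S0 reads c0=-1 → after 2×micro: -1; S1 reads c0=-1 → after 3×micro: 0 ⇒ (c0=-1, c1=0)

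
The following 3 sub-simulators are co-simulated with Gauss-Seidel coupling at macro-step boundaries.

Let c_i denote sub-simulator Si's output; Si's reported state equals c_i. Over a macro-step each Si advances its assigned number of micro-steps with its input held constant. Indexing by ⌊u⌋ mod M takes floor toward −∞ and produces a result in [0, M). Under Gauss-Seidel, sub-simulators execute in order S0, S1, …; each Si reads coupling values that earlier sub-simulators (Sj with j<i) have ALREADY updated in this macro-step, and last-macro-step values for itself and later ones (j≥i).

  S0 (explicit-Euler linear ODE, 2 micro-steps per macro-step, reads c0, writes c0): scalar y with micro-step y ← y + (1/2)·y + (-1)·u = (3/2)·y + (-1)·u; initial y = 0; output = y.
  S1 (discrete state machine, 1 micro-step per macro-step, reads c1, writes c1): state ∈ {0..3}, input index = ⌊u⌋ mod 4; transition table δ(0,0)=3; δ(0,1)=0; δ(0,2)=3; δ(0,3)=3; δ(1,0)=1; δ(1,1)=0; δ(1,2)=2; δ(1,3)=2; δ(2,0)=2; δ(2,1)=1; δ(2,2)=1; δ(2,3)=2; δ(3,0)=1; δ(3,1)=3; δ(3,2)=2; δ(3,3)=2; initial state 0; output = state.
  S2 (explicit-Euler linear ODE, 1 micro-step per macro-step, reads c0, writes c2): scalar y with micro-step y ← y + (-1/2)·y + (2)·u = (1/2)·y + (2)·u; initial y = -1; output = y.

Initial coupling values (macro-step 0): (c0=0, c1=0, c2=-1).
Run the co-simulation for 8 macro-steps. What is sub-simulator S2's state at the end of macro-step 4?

S2 state at macro-step 4 = -1/16

macro 1: S0 reads c0=0 → after 2×micro: 0; S1 reads c1=0 → after 1×micro: 3; S2 reads c0=0 → after 1×micro: -1/2 ⇒ (c0=0, c1=3, c2=-1/2)
macro 2: S0 reads c0=0 → after 2×micro: 0; S1 reads c1=3 → after 1×micro: 2; S2 reads c0=0 → after 1×micro: -1/4 ⇒ (c0=0, c1=2, c2=-1/4)
macro 3: S0 reads c0=0 → after 2×micro: 0; S1 reads c1=2 → after 1×micro: 1; S2 reads c0=0 → after 1×micro: -1/8 ⇒ (c0=0, c1=1, c2=-1/8)
macro 4: S0 reads c0=0 → after 2×micro: 0; S1 reads c1=1 → after 1×micro: 0; S2 reads c0=0 → after 1×micro: -1/16 ⇒ (c0=0, c1=0, c2=-1/16)
macro 5: S0 reads c0=0 → after 2×micro: 0; S1 reads c1=0 → after 1×micro: 3; S2 reads c0=0 → after 1×micro: -1/32 ⇒ (c0=0, c1=3, c2=-1/32)
macro 6: S0 reads c0=0 → after 2×micro: 0; S1 reads c1=3 → after 1×micro: 2; S2 reads c0=0 → after 1×micro: -1/64 ⇒ (c0=0, c1=2, c2=-1/64)
macro 7: S0 reads c0=0 → after 2×micro: 0; S1 reads c1=2 → after 1×micro: 1; S2 reads c0=0 → after 1×micro: -1/128 ⇒ (c0=0, c1=1, c2=-1/128)
macro 8: S0 reads c0=0 → after 2×micro: 0; S1 reads c1=1 → after 1×micro: 0; S2 reads c0=0 → after 1×micro: -1/256 ⇒ (c0=0, c1=0, c2=-1/256)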